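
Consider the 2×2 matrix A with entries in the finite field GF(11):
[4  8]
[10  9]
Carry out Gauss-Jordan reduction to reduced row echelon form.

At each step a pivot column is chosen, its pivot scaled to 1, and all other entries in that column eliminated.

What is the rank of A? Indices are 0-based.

pivot(0,0)=4: scale R0 → (1, 2)
  clear (1,0): R1 −= (10)R0 → (0, 0)
col 1: no nonzero at/below row 1; advance.

rank = 1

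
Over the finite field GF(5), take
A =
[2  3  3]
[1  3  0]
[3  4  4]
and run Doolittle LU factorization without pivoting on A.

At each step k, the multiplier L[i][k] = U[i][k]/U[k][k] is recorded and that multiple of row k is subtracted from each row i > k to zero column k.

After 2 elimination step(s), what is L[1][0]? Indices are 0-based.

k=0: U[0][0]=2
  eliminate (1,0): mult=3, new row 1: (0, 4, 1); set L[1][0]=3
  eliminate (2,0): mult=4, new row 2: (0, 2, 2); set L[2][0]=4
k=1: U[1][1]=4
  eliminate (2,1): mult=3, new row 2: (0, 0, 4); set L[2][1]=3

L[1][0] = 3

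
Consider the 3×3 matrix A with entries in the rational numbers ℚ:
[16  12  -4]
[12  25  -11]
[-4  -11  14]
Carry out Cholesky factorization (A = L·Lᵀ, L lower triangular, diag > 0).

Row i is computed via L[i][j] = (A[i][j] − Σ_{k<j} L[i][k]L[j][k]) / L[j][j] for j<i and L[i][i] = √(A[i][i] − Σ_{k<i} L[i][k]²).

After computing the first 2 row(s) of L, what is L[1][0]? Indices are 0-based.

L[1][0] = 3

Step 1: L[0][0] = √(16) = 4.
  L[1][0] = (12) / L[0][0] = 3.
Step 2: L[1][1] = √(16) = 4.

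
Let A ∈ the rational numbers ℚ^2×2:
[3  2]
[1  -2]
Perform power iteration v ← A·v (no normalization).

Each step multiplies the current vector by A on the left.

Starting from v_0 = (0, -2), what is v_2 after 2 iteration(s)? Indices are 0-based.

v_2 = (-4, -12)

v_0 = (0, -2).
v_1 = A·v_0 = (-4, 4).
v_2 = A·v_1 = (-4, -12).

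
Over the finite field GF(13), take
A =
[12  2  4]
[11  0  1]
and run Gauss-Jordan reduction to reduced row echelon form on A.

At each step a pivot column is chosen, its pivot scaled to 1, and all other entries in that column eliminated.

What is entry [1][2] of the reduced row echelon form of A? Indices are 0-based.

step 1: normalize row 0 (÷12) = (1, 11, 9)
  row 1: subtract 11×row0 = (0, 9, 6)
step 2: normalize row 1 (÷9) = (0, 1, 5)
  row 0: subtract 11×row1 = (1, 0, 6)

M[1][2] = 5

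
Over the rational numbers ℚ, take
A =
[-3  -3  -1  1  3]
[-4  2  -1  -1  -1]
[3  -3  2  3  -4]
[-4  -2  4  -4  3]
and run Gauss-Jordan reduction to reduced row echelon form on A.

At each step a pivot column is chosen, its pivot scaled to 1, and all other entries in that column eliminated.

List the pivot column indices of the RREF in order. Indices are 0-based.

[1] R0 /= -3  ⇒  (1, 1, 1/3, -1/3, -1)
     R1 -= -4·R0  ⇒  (0, 6, 1/3, -7/3, -5)
     R2 -= 3·R0  ⇒  (0, -6, 1, 4, -1)
     R3 -= -4·R0  ⇒  (0, 2, 16/3, -16/3, -1)
[2] R1 /= 6  ⇒  (0, 1, 1/18, -7/18, -5/6)
     R0 -= 1·R1  ⇒  (1, 0, 5/18, 1/18, -1/6)
     R2 -= -6·R1  ⇒  (0, 0, 4/3, 5/3, -6)
     R3 -= 2·R1  ⇒  (0, 0, 47/9, -41/9, 2/3)
[3] R2 /= 4/3  ⇒  (0, 0, 1, 5/4, -9/2)
     R0 -= 5/18·R2  ⇒  (1, 0, 0, -7/24, 13/12)
     R1 -= 1/18·R2  ⇒  (0, 1, 0, -11/24, -7/12)
     R3 -= 47/9·R2  ⇒  (0, 0, 0, -133/12, 145/6)
[4] R3 /= -133/12  ⇒  (0, 0, 0, 1, -290/133)
     R0 -= -7/24·R3  ⇒  (1, 0, 0, 0, 17/38)
     R1 -= -11/24·R3  ⇒  (0, 1, 0, 0, -421/266)
     R2 -= 5/4·R3  ⇒  (0, 0, 1, 0, -236/133)

pivot columns: 0, 1, 2, 3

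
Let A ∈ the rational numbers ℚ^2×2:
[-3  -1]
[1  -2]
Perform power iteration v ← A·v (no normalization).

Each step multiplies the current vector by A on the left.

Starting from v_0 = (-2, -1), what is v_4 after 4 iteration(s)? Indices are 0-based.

v_4 = (-133, 126)

v_0 = (-2, -1).
v_1 = A·v_0 = (7, 0).
v_2 = A·v_1 = (-21, 7).
v_3 = A·v_2 = (56, -35).
v_4 = A·v_3 = (-133, 126).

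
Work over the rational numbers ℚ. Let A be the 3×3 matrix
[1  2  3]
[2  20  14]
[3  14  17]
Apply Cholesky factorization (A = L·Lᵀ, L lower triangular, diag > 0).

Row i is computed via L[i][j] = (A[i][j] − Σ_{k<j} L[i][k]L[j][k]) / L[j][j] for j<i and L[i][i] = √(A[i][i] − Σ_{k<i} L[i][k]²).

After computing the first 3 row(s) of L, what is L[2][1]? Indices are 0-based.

L[2][1] = 2

Step 1: L[0][0] = √(1) = 1.
  L[1][0] = (2) / L[0][0] = 2.
Step 2: L[1][1] = √(16) = 4.
  L[2][0] = (3) / L[0][0] = 3.
  L[2][1] = (8) / L[1][1] = 2.
Step 3: L[2][2] = √(4) = 2.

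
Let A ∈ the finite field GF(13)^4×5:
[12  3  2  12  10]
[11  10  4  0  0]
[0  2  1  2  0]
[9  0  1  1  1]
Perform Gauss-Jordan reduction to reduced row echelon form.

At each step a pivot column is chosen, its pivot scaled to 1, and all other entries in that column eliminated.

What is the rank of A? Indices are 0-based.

rank = 4

step 1: normalize row 0 (÷12) = (1, 10, 11, 1, 3)
  row 1: subtract 11×row0 = (0, 4, 0, 2, 6)
  row 3: subtract 9×row0 = (0, 1, 6, 5, 0)
step 2: normalize row 1 (÷4) = (0, 1, 0, 7, 8)
  row 0: subtract 10×row1 = (1, 0, 11, 9, 1)
  row 2: subtract 2×row1 = (0, 0, 1, 1, 10)
  row 3: subtract 1×row1 = (0, 0, 6, 11, 5)
step 3: normalize row 2 (÷1) = (0, 0, 1, 1, 10)
  row 0: subtract 11×row2 = (1, 0, 0, 11, 8)
  row 3: subtract 6×row2 = (0, 0, 0, 5, 10)
step 4: normalize row 3 (÷5) = (0, 0, 0, 1, 2)
  row 0: subtract 11×row3 = (1, 0, 0, 0, 12)
  row 1: subtract 7×row3 = (0, 1, 0, 0, 7)
  row 2: subtract 1×row3 = (0, 0, 1, 0, 8)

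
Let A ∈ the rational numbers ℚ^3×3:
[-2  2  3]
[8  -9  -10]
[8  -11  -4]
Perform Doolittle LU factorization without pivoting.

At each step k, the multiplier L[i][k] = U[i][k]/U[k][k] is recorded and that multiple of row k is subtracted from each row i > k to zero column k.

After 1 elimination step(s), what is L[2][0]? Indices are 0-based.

[col 0] pivot -2
  R1 -= -4*R0 → (0, -1, 2)  (L[1][0] := -4)
  R2 -= -4*R0 → (0, -3, 8)  (L[2][0] := -4)

L[2][0] = -4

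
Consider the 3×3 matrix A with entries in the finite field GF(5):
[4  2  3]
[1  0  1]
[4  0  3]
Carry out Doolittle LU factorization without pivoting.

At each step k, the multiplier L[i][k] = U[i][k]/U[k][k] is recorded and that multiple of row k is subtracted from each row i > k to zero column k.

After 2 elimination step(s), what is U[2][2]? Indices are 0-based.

Step 1: pivot at (0,0) is 4.
  row1 ← row1 − (4)·row0  ⇒  L[1][0]=4, U row1=(0, 2, 4)
  row2 ← row2 − (1)·row0  ⇒  L[2][0]=1, U row2=(0, 3, 0)
Step 2: pivot at (1,1) is 2.
  row2 ← row2 − (4)·row1  ⇒  L[2][1]=4, U row2=(0, 0, 4)

U[2][2] = 4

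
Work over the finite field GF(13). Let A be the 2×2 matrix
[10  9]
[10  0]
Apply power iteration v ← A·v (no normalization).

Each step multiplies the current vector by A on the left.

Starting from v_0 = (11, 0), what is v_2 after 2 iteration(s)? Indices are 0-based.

v_2 = (10, 8)

v_0 = (11, 0).
v_1 = A·v_0 = (6, 6).
v_2 = A·v_1 = (10, 8).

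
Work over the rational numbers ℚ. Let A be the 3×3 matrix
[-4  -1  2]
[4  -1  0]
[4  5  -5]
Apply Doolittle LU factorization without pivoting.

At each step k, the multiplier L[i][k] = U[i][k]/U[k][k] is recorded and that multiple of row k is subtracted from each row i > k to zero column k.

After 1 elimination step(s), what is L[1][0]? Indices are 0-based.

Step 1: pivot at (0,0) is -4.
  row1 ← row1 − (-1)·row0  ⇒  L[1][0]=-1, U row1=(0, -2, 2)
  row2 ← row2 − (-1)·row0  ⇒  L[2][0]=-1, U row2=(0, 4, -3)

L[1][0] = -1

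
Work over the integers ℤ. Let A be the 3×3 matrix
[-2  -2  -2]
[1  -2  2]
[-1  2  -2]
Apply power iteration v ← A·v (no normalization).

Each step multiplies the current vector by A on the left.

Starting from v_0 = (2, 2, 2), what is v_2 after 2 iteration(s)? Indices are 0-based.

v_0 = (2, 2, 2).
v_1 = A·v_0 = (-12, 2, -2).
v_2 = A·v_1 = (24, -20, 20).

v_2 = (24, -20, 20)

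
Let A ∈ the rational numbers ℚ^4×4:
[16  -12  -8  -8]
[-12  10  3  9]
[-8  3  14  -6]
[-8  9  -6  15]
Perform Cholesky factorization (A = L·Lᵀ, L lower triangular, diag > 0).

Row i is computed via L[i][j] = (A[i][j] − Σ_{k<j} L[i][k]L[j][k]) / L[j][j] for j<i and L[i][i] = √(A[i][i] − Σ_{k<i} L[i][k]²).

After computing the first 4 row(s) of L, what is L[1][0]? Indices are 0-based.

Step 1: L[0][0] = √(16) = 4.
  L[1][0] = (-12) / L[0][0] = -3.
Step 2: L[1][1] = √(1) = 1.
  L[2][0] = (-8) / L[0][0] = -2.
  L[2][1] = (-3) / L[1][1] = -3.
Step 3: L[2][2] = √(1) = 1.
  L[3][0] = (-8) / L[0][0] = -2.
  L[3][1] = (3) / L[1][1] = 3.
  L[3][2] = (-1) / L[2][2] = -1.
Step 4: L[3][3] = √(1) = 1.

L[1][0] = -3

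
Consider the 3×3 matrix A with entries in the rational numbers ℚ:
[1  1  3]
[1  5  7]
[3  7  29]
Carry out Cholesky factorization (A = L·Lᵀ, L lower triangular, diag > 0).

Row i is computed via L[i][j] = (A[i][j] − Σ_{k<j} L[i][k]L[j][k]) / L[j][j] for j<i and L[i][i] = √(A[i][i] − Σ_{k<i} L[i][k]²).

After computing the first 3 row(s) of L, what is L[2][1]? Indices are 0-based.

Step 1: L[0][0] = √(1) = 1.
  L[1][0] = (1) / L[0][0] = 1.
Step 2: L[1][1] = √(4) = 2.
  L[2][0] = (3) / L[0][0] = 3.
  L[2][1] = (4) / L[1][1] = 2.
Step 3: L[2][2] = √(16) = 4.

L[2][1] = 2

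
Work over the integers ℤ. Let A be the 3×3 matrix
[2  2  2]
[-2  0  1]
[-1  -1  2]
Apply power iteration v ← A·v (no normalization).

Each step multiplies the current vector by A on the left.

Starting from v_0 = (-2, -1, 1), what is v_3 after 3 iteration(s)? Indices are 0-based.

v_3 = (68, -15, -7)

v_0 = (-2, -1, 1).
v_1 = A·v_0 = (-4, 5, 5).
v_2 = A·v_1 = (12, 13, 9).
v_3 = A·v_2 = (68, -15, -7).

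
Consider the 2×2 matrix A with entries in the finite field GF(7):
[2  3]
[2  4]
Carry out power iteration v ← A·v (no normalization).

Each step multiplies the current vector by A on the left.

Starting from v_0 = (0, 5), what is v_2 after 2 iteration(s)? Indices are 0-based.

v_2 = (6, 5)

v_0 = (0, 5).
v_1 = A·v_0 = (1, 6).
v_2 = A·v_1 = (6, 5).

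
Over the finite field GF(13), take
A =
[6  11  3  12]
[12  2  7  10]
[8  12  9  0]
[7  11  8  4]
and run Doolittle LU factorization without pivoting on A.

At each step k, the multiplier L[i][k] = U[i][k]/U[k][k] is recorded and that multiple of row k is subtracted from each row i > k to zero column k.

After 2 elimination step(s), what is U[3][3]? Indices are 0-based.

k=0: U[0][0]=6
  eliminate (1,0): mult=2, new row 1: (0, 6, 1, 12); set L[1][0]=2
  eliminate (2,0): mult=10, new row 2: (0, 6, 5, 10); set L[2][0]=10
  eliminate (3,0): mult=12, new row 3: (0, 9, 11, 3); set L[3][0]=12
k=1: U[1][1]=6
  eliminate (2,1): mult=1, new row 2: (0, 0, 4, 11); set L[2][1]=1
  eliminate (3,1): mult=8, new row 3: (0, 0, 3, 11); set L[3][1]=8

U[3][3] = 11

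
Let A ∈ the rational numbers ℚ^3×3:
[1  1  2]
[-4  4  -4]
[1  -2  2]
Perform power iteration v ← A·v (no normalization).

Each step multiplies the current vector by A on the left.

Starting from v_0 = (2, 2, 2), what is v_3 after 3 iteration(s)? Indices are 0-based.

v_3 = (-12, -416, 204)

v_0 = (2, 2, 2).
v_1 = A·v_0 = (8, -8, 2).
v_2 = A·v_1 = (4, -72, 28).
v_3 = A·v_2 = (-12, -416, 204).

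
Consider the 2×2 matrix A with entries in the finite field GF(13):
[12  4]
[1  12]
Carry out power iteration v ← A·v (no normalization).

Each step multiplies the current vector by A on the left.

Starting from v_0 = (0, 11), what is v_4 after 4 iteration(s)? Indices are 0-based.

v_4 = (4, 9)

v_0 = (0, 11).
v_1 = A·v_0 = (5, 2).
v_2 = A·v_1 = (3, 3).
v_3 = A·v_2 = (9, 0).
v_4 = A·v_3 = (4, 9).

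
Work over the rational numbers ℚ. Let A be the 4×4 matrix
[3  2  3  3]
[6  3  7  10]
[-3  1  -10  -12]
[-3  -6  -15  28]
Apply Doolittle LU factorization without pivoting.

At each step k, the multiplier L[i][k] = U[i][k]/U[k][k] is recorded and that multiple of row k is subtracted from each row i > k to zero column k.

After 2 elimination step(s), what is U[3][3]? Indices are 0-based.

Step 1: pivot at (0,0) is 3.
  row1 ← row1 − (2)·row0  ⇒  L[1][0]=2, U row1=(0, -1, 1, 4)
  row2 ← row2 − (-1)·row0  ⇒  L[2][0]=-1, U row2=(0, 3, -7, -9)
  row3 ← row3 − (-1)·row0  ⇒  L[3][0]=-1, U row3=(0, -4, -12, 31)
Step 2: pivot at (1,1) is -1.
  row2 ← row2 − (-3)·row1  ⇒  L[2][1]=-3, U row2=(0, 0, -4, 3)
  row3 ← row3 − (4)·row1  ⇒  L[3][1]=4, U row3=(0, 0, -16, 15)

U[3][3] = 15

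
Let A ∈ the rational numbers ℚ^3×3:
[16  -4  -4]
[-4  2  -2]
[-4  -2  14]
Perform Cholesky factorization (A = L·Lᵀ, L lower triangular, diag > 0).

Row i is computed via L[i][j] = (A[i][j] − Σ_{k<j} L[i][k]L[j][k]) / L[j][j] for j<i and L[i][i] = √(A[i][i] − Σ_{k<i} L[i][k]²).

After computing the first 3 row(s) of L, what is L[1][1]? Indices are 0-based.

Step 1: L[0][0] = √(16) = 4.
  L[1][0] = (-4) / L[0][0] = -1.
Step 2: L[1][1] = √(1) = 1.
  L[2][0] = (-4) / L[0][0] = -1.
  L[2][1] = (-3) / L[1][1] = -3.
Step 3: L[2][2] = √(4) = 2.

L[1][1] = 1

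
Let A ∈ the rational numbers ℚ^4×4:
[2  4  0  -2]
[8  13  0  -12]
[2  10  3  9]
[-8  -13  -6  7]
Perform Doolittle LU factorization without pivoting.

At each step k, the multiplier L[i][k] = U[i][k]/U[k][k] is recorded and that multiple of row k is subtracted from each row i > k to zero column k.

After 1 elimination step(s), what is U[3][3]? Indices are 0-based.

U[3][3] = -1

Step 1: pivot at (0,0) is 2.
  row1 ← row1 − (4)·row0  ⇒  L[1][0]=4, U row1=(0, -3, 0, -4)
  row2 ← row2 − (1)·row0  ⇒  L[2][0]=1, U row2=(0, 6, 3, 11)
  row3 ← row3 − (-4)·row0  ⇒  L[3][0]=-4, U row3=(0, 3, -6, -1)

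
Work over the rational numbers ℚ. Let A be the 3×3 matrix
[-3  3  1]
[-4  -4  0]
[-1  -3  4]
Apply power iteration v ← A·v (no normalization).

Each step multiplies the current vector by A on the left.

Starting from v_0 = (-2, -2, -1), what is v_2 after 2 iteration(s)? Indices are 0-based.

v_0 = (-2, -2, -1).
v_1 = A·v_0 = (-1, 16, 4).
v_2 = A·v_1 = (55, -60, -31).

v_2 = (55, -60, -31)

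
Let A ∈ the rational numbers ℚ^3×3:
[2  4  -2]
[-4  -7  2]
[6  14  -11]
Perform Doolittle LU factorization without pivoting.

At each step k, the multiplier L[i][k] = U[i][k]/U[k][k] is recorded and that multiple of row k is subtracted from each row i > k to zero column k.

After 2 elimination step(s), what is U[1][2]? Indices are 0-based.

U[1][2] = -2

k=0: U[0][0]=2
  eliminate (1,0): mult=-2, new row 1: (0, 1, -2); set L[1][0]=-2
  eliminate (2,0): mult=3, new row 2: (0, 2, -5); set L[2][0]=3
k=1: U[1][1]=1
  eliminate (2,1): mult=2, new row 2: (0, 0, -1); set L[2][1]=2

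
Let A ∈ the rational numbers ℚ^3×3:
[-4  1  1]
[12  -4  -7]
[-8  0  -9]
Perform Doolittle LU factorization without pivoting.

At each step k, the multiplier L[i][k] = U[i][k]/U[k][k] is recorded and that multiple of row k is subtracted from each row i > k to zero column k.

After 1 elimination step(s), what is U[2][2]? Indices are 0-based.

U[2][2] = -11

Step 1: pivot at (0,0) is -4.
  row1 ← row1 − (-3)·row0  ⇒  L[1][0]=-3, U row1=(0, -1, -4)
  row2 ← row2 − (2)·row0  ⇒  L[2][0]=2, U row2=(0, -2, -11)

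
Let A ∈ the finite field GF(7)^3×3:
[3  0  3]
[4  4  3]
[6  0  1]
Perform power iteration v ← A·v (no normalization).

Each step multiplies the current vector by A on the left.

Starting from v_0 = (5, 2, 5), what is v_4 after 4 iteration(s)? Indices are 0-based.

v_0 = (5, 2, 5).
v_1 = A·v_0 = (2, 1, 0).
v_2 = A·v_1 = (6, 5, 5).
v_3 = A·v_2 = (5, 3, 6).
v_4 = A·v_3 = (5, 1, 1).

v_4 = (5, 1, 1)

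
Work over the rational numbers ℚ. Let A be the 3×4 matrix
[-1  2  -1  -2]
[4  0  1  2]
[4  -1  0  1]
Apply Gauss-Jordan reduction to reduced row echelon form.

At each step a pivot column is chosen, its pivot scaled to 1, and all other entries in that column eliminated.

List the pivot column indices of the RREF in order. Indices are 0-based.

pivot columns: 0, 1, 2

pivot(0,0)=-1: scale R0 → (1, -2, 1, 2)
  clear (1,0): R1 −= (4)R0 → (0, 8, -3, -6)
  clear (2,0): R2 −= (4)R0 → (0, 7, -4, -7)
pivot(1,1)=8: scale R1 → (0, 1, -3/8, -3/4)
  clear (0,1): R0 −= (-2)R1 → (1, 0, 1/4, 1/2)
  clear (2,1): R2 −= (7)R1 → (0, 0, -11/8, -7/4)
pivot(2,2)=-11/8: scale R2 → (0, 0, 1, 14/11)
  clear (0,2): R0 −= (1/4)R2 → (1, 0, 0, 2/11)
  clear (1,2): R1 −= (-3/8)R2 → (0, 1, 0, -3/11)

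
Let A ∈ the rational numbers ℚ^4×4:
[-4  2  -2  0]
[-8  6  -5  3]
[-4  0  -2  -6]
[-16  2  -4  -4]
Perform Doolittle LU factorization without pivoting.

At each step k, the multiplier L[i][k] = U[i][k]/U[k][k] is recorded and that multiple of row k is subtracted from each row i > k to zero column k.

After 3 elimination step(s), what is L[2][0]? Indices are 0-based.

L[2][0] = 1

k=0: U[0][0]=-4
  eliminate (1,0): mult=2, new row 1: (0, 2, -1, 3); set L[1][0]=2
  eliminate (2,0): mult=1, new row 2: (0, -2, 0, -6); set L[2][0]=1
  eliminate (3,0): mult=4, new row 3: (0, -6, 4, -4); set L[3][0]=4
k=1: U[1][1]=2
  eliminate (2,1): mult=-1, new row 2: (0, 0, -1, -3); set L[2][1]=-1
  eliminate (3,1): mult=-3, new row 3: (0, 0, 1, 5); set L[3][1]=-3
k=2: U[2][2]=-1
  eliminate (3,2): mult=-1, new row 3: (0, 0, 0, 2); set L[3][2]=-1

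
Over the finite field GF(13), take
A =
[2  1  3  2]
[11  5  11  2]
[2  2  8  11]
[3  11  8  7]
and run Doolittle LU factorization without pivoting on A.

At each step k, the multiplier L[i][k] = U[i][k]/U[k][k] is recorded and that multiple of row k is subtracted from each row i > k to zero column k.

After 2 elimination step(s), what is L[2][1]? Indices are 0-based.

L[2][1] = 11

Step 1: pivot at (0,0) is 2.
  row1 ← row1 − (12)·row0  ⇒  L[1][0]=12, U row1=(0, 6, 1, 4)
  row2 ← row2 − (1)·row0  ⇒  L[2][0]=1, U row2=(0, 1, 5, 9)
  row3 ← row3 − (8)·row0  ⇒  L[3][0]=8, U row3=(0, 3, 10, 4)
Step 2: pivot at (1,1) is 6.
  row2 ← row2 − (11)·row1  ⇒  L[2][1]=11, U row2=(0, 0, 7, 4)
  row3 ← row3 − (7)·row1  ⇒  L[3][1]=7, U row3=(0, 0, 3, 2)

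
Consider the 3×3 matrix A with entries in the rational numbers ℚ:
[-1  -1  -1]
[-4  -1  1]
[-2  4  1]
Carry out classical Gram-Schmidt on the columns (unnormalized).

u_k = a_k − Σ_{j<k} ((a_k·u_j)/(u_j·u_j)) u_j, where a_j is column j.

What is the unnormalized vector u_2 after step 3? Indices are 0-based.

u_2 = (-42/41, 14/41, -7/41)

Step 1: u_0 = a_0 = (-1, -4, -2).
Step 2: u_1 = a_1 − (-1/7)·u_0 = (-8/7, -11/7, 26/7).
Step 3: u_2 = a_2 − (-5/21)·u_0 − (23/123)·u_1 = (-42/41, 14/41, -7/41).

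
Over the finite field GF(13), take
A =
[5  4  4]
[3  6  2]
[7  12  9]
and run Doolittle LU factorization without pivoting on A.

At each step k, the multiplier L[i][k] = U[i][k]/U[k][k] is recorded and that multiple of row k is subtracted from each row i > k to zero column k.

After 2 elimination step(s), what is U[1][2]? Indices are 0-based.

U[1][2] = 10

Step 1: pivot at (0,0) is 5.
  row1 ← row1 − (11)·row0  ⇒  L[1][0]=11, U row1=(0, 1, 10)
  row2 ← row2 − (4)·row0  ⇒  L[2][0]=4, U row2=(0, 9, 6)
Step 2: pivot at (1,1) is 1.
  row2 ← row2 − (9)·row1  ⇒  L[2][1]=9, U row2=(0, 0, 7)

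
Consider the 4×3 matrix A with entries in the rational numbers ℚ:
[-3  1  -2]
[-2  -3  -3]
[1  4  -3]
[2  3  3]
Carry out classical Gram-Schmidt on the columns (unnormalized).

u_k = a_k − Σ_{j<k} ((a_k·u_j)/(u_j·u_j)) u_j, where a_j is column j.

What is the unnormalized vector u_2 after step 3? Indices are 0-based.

Step 1: u_0 = a_0 = (-3, -2, 1, 2).
Step 2: u_1 = a_1 − (13/18)·u_0 = (19/6, -14/9, 59/18, 14/9).
Step 3: u_2 = a_2 − (5/6)·u_0 − (-123/461)·u_1 = (620/461, -806/461, -1364/461, 806/461).

u_2 = (620/461, -806/461, -1364/461, 806/461)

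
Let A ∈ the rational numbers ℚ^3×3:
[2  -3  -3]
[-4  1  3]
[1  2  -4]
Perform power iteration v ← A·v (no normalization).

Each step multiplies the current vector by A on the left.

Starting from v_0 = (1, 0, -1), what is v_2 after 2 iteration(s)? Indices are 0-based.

v_2 = (16, -12, -29)

v_0 = (1, 0, -1).
v_1 = A·v_0 = (5, -7, 5).
v_2 = A·v_1 = (16, -12, -29).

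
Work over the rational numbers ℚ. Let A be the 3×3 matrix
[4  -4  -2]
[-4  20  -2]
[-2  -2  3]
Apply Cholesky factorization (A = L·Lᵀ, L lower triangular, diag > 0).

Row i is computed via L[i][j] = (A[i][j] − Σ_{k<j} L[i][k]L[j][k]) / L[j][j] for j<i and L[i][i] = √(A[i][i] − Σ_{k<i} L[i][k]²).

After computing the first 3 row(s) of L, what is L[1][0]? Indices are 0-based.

L[1][0] = -2

Step 1: L[0][0] = √(4) = 2.
  L[1][0] = (-4) / L[0][0] = -2.
Step 2: L[1][1] = √(16) = 4.
  L[2][0] = (-2) / L[0][0] = -1.
  L[2][1] = (-4) / L[1][1] = -1.
Step 3: L[2][2] = √(1) = 1.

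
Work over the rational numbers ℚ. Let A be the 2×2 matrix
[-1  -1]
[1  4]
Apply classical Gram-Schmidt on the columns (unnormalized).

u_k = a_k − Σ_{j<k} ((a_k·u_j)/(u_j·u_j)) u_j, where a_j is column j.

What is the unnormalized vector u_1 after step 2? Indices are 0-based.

u_1 = (3/2, 3/2)

Step 1: u_0 = a_0 = (-1, 1).
Step 2: u_1 = a_1 − (5/2)·u_0 = (3/2, 3/2).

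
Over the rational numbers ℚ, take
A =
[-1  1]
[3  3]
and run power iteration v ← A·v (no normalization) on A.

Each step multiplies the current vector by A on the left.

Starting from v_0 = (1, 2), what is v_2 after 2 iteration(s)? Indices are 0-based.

v_0 = (1, 2).
v_1 = A·v_0 = (1, 9).
v_2 = A·v_1 = (8, 30).

v_2 = (8, 30)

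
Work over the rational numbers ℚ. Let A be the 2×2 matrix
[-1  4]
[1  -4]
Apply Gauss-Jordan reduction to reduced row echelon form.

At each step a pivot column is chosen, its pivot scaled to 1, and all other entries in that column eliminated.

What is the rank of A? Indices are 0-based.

rank = 1

[1] R0 /= -1  ⇒  (1, -4)
     R1 -= 1·R0  ⇒  (0, 0)
column 1 empty below row 1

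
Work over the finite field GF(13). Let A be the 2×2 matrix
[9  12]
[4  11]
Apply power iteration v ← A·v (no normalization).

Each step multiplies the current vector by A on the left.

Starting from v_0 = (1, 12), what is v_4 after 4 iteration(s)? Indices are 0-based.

v_0 = (1, 12).
v_1 = A·v_0 = (10, 6).
v_2 = A·v_1 = (6, 2).
v_3 = A·v_2 = (0, 7).
v_4 = A·v_3 = (6, 12).

v_4 = (6, 12)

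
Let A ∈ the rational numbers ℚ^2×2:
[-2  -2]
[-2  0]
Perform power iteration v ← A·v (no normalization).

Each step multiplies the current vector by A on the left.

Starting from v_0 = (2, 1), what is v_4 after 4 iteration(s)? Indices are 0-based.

v_4 = (208, 128)

v_0 = (2, 1).
v_1 = A·v_0 = (-6, -4).
v_2 = A·v_1 = (20, 12).
v_3 = A·v_2 = (-64, -40).
v_4 = A·v_3 = (208, 128).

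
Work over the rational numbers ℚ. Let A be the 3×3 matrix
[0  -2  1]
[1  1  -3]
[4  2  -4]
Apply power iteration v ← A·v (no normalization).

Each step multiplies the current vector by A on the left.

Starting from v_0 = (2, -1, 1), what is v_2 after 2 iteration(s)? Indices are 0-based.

v_2 = (6, -5, 0)

v_0 = (2, -1, 1).
v_1 = A·v_0 = (3, -2, 2).
v_2 = A·v_1 = (6, -5, 0).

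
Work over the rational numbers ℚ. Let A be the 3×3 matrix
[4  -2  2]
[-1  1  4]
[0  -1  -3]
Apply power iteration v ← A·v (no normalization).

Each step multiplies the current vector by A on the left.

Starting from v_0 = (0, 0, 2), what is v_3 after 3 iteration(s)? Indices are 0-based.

v_3 = (12, 32, -10)

v_0 = (0, 0, 2).
v_1 = A·v_0 = (4, 8, -6).
v_2 = A·v_1 = (-12, -20, 10).
v_3 = A·v_2 = (12, 32, -10).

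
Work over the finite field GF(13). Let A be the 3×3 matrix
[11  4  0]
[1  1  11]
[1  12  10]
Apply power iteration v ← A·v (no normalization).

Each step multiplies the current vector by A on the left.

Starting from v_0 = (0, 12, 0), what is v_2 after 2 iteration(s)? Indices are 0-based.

v_2 = (4, 6, 7)

v_0 = (0, 12, 0).
v_1 = A·v_0 = (9, 12, 1).
v_2 = A·v_1 = (4, 6, 7).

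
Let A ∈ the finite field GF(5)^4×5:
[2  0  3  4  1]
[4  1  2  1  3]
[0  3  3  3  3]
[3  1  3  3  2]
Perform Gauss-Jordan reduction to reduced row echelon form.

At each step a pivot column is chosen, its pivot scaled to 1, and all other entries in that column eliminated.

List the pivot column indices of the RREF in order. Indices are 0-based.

pivot columns: 0, 1, 3, 4

pivot(0,0)=2: scale R0 → (1, 0, 4, 2, 3)
  clear (1,0): R1 −= (4)R0 → (0, 1, 1, 3, 1)
  clear (3,0): R3 −= (3)R0 → (0, 1, 1, 2, 3)
pivot(1,1)=1: scale R1 → (0, 1, 1, 3, 1)
  clear (2,1): R2 −= (3)R1 → (0, 0, 0, 4, 0)
  clear (3,1): R3 −= (1)R1 → (0, 0, 0, 4, 2)
col 2: no nonzero at/below row 2; advance.
pivot(2,3)=4: scale R2 → (0, 0, 0, 1, 0)
  clear (0,3): R0 −= (2)R2 → (1, 0, 4, 0, 3)
  clear (1,3): R1 −= (3)R2 → (0, 1, 1, 0, 1)
  clear (3,3): R3 −= (4)R2 → (0, 0, 0, 0, 2)
pivot(3,4)=2: scale R3 → (0, 0, 0, 0, 1)
  clear (0,4): R0 −= (3)R3 → (1, 0, 4, 0, 0)
  clear (1,4): R1 −= (1)R3 → (0, 1, 1, 0, 0)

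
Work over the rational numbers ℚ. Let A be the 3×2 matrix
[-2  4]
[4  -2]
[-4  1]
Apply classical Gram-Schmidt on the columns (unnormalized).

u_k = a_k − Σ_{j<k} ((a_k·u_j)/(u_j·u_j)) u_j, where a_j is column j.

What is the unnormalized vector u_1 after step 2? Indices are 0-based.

Step 1: u_0 = a_0 = (-2, 4, -4).
Step 2: u_1 = a_1 − (-5/9)·u_0 = (26/9, 2/9, -11/9).

u_1 = (26/9, 2/9, -11/9)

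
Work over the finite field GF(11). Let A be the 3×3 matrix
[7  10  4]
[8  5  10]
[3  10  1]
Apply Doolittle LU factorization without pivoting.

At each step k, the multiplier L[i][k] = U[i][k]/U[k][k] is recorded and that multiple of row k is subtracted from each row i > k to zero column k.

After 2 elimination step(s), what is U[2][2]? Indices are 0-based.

Step 1: pivot at (0,0) is 7.
  row1 ← row1 − (9)·row0  ⇒  L[1][0]=9, U row1=(0, 3, 7)
  row2 ← row2 − (2)·row0  ⇒  L[2][0]=2, U row2=(0, 1, 4)
Step 2: pivot at (1,1) is 3.
  row2 ← row2 − (4)·row1  ⇒  L[2][1]=4, U row2=(0, 0, 9)

U[2][2] = 9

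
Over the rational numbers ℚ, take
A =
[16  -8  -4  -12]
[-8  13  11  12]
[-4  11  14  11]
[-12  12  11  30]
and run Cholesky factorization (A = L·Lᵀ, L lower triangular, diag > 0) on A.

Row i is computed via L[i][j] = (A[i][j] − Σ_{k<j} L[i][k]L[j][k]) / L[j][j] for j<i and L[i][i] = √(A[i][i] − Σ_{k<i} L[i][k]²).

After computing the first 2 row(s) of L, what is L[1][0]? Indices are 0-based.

L[1][0] = -2

Step 1: L[0][0] = √(16) = 4.
  L[1][0] = (-8) / L[0][0] = -2.
Step 2: L[1][1] = √(9) = 3.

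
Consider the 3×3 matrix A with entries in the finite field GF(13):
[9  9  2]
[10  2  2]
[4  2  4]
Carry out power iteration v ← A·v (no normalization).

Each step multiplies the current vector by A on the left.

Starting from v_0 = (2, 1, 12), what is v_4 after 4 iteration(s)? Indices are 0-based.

v_4 = (8, 5, 11)

v_0 = (2, 1, 12).
v_1 = A·v_0 = (12, 7, 6).
v_2 = A·v_1 = (1, 3, 8).
v_3 = A·v_2 = (0, 6, 3).
v_4 = A·v_3 = (8, 5, 11).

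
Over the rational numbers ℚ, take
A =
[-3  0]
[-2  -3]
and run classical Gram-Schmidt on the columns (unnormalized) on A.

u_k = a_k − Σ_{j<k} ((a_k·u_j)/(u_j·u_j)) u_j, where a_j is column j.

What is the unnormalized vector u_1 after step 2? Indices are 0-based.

u_1 = (18/13, -27/13)

Step 1: u_0 = a_0 = (-3, -2).
Step 2: u_1 = a_1 − (6/13)·u_0 = (18/13, -27/13).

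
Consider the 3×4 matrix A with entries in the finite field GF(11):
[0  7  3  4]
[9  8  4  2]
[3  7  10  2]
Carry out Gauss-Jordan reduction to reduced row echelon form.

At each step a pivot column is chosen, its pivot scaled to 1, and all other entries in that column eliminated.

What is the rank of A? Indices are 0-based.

step 1: exchange rows 0,1
step 1: normalize row 0 (÷9) = (1, 7, 9, 10)
  row 2: subtract 3×row0 = (0, 8, 5, 5)
step 2: normalize row 1 (÷7) = (0, 1, 2, 10)
  row 0: subtract 7×row1 = (1, 0, 6, 6)
  row 2: subtract 8×row1 = (0, 0, 0, 2)
skip col 2 (zero from row 2)
step 3: normalize row 2 (÷2) = (0, 0, 0, 1)
  row 0: subtract 6×row2 = (1, 0, 6, 0)
  row 1: subtract 10×row2 = (0, 1, 2, 0)

rank = 3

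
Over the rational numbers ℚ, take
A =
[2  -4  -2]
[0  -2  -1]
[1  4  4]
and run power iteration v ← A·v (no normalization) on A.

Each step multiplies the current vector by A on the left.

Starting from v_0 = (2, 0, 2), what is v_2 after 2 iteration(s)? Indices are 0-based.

v_0 = (2, 0, 2).
v_1 = A·v_0 = (0, -2, 10).
v_2 = A·v_1 = (-12, -6, 32).

v_2 = (-12, -6, 32)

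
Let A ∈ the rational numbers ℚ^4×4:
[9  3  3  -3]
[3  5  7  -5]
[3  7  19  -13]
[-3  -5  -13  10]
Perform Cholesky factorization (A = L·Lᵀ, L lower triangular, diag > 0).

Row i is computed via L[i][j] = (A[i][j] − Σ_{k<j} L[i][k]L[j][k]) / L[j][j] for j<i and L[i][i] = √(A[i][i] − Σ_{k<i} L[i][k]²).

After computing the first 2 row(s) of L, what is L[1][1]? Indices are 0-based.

L[1][1] = 2

Step 1: L[0][0] = √(9) = 3.
  L[1][0] = (3) / L[0][0] = 1.
Step 2: L[1][1] = √(4) = 2.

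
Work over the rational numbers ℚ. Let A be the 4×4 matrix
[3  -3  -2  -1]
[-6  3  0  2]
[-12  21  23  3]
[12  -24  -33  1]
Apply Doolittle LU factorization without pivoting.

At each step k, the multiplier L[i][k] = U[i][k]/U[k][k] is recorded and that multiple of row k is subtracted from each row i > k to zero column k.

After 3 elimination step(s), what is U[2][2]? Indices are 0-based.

U[2][2] = 3

Step 1: pivot at (0,0) is 3.
  row1 ← row1 − (-2)·row0  ⇒  L[1][0]=-2, U row1=(0, -3, -4, 0)
  row2 ← row2 − (-4)·row0  ⇒  L[2][0]=-4, U row2=(0, 9, 15, -1)
  row3 ← row3 − (4)·row0  ⇒  L[3][0]=4, U row3=(0, -12, -25, 5)
Step 2: pivot at (1,1) is -3.
  row2 ← row2 − (-3)·row1  ⇒  L[2][1]=-3, U row2=(0, 0, 3, -1)
  row3 ← row3 − (4)·row1  ⇒  L[3][1]=4, U row3=(0, 0, -9, 5)
Step 3: pivot at (2,2) is 3.
  row3 ← row3 − (-3)·row2  ⇒  L[3][2]=-3, U row3=(0, 0, 0, 2)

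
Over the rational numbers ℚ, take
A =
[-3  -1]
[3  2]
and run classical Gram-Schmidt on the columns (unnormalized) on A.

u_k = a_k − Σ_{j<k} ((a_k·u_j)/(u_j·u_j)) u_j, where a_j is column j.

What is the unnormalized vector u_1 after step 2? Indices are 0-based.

Step 1: u_0 = a_0 = (-3, 3).
Step 2: u_1 = a_1 − (1/2)·u_0 = (1/2, 1/2).

u_1 = (1/2, 1/2)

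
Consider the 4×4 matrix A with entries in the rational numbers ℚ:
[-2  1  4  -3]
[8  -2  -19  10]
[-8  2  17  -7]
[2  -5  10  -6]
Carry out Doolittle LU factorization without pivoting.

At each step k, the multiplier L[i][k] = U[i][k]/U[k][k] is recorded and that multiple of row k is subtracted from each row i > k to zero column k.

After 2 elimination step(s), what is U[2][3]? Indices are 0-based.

k=0: U[0][0]=-2
  eliminate (1,0): mult=-4, new row 1: (0, 2, -3, -2); set L[1][0]=-4
  eliminate (2,0): mult=4, new row 2: (0, -2, 1, 5); set L[2][0]=4
  eliminate (3,0): mult=-1, new row 3: (0, -4, 14, -9); set L[3][0]=-1
k=1: U[1][1]=2
  eliminate (2,1): mult=-1, new row 2: (0, 0, -2, 3); set L[2][1]=-1
  eliminate (3,1): mult=-2, new row 3: (0, 0, 8, -13); set L[3][1]=-2

U[2][3] = 3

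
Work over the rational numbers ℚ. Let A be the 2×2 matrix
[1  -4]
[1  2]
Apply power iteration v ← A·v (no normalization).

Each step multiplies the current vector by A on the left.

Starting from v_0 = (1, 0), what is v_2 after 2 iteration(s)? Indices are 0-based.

v_0 = (1, 0).
v_1 = A·v_0 = (1, 1).
v_2 = A·v_1 = (-3, 3).

v_2 = (-3, 3)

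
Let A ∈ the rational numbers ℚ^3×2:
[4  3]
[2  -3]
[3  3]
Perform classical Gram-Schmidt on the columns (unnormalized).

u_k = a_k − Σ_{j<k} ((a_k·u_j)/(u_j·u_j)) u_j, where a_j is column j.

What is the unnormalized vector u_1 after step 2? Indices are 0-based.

u_1 = (27/29, -117/29, 42/29)

Step 1: u_0 = a_0 = (4, 2, 3).
Step 2: u_1 = a_1 − (15/29)·u_0 = (27/29, -117/29, 42/29).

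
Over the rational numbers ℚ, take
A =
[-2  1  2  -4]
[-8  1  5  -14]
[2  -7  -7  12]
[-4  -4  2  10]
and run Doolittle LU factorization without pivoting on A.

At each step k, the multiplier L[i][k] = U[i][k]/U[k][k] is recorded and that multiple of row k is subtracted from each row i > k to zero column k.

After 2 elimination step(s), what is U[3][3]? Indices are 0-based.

U[3][3] = 14

Step 1: pivot at (0,0) is -2.
  row1 ← row1 − (4)·row0  ⇒  L[1][0]=4, U row1=(0, -3, -3, 2)
  row2 ← row2 − (-1)·row0  ⇒  L[2][0]=-1, U row2=(0, -6, -5, 8)
  row3 ← row3 − (2)·row0  ⇒  L[3][0]=2, U row3=(0, -6, -2, 18)
Step 2: pivot at (1,1) is -3.
  row2 ← row2 − (2)·row1  ⇒  L[2][1]=2, U row2=(0, 0, 1, 4)
  row3 ← row3 − (2)·row1  ⇒  L[3][1]=2, U row3=(0, 0, 4, 14)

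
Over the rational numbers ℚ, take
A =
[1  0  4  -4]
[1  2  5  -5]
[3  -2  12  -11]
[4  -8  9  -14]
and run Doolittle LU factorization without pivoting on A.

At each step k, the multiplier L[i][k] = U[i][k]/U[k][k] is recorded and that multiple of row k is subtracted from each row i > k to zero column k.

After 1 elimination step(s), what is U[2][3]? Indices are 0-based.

U[2][3] = 1

Step 1: pivot at (0,0) is 1.
  row1 ← row1 − (1)·row0  ⇒  L[1][0]=1, U row1=(0, 2, 1, -1)
  row2 ← row2 − (3)·row0  ⇒  L[2][0]=3, U row2=(0, -2, 0, 1)
  row3 ← row3 − (4)·row0  ⇒  L[3][0]=4, U row3=(0, -8, -7, 2)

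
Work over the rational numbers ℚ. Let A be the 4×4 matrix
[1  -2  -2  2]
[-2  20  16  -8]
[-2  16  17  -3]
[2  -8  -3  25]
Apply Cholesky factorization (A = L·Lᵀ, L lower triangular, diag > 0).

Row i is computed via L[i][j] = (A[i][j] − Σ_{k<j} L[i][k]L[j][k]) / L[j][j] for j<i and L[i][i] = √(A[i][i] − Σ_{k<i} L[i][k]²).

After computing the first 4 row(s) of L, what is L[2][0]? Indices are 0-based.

L[2][0] = -2

Step 1: L[0][0] = √(1) = 1.
  L[1][0] = (-2) / L[0][0] = -2.
Step 2: L[1][1] = √(16) = 4.
  L[2][0] = (-2) / L[0][0] = -2.
  L[2][1] = (12) / L[1][1] = 3.
Step 3: L[2][2] = √(4) = 2.
  L[3][0] = (2) / L[0][0] = 2.
  L[3][1] = (-4) / L[1][1] = -1.
  L[3][2] = (4) / L[2][2] = 2.
Step 4: L[3][3] = √(16) = 4.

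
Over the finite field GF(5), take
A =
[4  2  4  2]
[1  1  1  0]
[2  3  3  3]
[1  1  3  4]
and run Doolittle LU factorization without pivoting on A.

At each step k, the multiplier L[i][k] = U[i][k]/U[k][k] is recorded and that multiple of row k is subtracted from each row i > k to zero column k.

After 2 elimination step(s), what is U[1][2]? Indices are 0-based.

U[1][2] = 0

k=0: U[0][0]=4
  eliminate (1,0): mult=4, new row 1: (0, 3, 0, 2); set L[1][0]=4
  eliminate (2,0): mult=3, new row 2: (0, 2, 1, 2); set L[2][0]=3
  eliminate (3,0): mult=4, new row 3: (0, 3, 2, 1); set L[3][0]=4
k=1: U[1][1]=3
  eliminate (2,1): mult=4, new row 2: (0, 0, 1, 4); set L[2][1]=4
  eliminate (3,1): mult=1, new row 3: (0, 0, 2, 4); set L[3][1]=1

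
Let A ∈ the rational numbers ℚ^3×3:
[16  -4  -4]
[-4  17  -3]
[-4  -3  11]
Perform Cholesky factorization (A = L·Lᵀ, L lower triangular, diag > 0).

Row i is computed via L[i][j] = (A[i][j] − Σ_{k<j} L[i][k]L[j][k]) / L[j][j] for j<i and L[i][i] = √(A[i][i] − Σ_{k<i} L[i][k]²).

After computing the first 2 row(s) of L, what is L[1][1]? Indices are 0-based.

Step 1: L[0][0] = √(16) = 4.
  L[1][0] = (-4) / L[0][0] = -1.
Step 2: L[1][1] = √(16) = 4.

L[1][1] = 4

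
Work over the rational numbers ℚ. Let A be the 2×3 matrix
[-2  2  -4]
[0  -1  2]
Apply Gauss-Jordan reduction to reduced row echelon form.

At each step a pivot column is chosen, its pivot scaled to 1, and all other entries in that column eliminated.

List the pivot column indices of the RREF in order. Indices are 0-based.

pivot(0,0)=-2: scale R0 → (1, -1, 2)
pivot(1,1)=-1: scale R1 → (0, 1, -2)
  clear (0,1): R0 −= (-1)R1 → (1, 0, 0)

pivot columns: 0, 1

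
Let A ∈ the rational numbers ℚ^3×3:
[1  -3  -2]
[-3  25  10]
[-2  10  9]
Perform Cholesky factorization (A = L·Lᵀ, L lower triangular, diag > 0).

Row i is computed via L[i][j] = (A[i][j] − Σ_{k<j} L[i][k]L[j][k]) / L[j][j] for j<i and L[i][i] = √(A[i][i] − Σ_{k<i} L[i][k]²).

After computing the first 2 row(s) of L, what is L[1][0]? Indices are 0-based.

Step 1: L[0][0] = √(1) = 1.
  L[1][0] = (-3) / L[0][0] = -3.
Step 2: L[1][1] = √(16) = 4.

L[1][0] = -3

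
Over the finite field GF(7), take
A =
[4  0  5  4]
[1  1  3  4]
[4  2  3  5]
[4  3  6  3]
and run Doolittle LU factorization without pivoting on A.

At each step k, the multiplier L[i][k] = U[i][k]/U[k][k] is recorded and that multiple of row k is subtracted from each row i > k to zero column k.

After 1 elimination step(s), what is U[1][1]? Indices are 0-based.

U[1][1] = 1

Step 1: pivot at (0,0) is 4.
  row1 ← row1 − (2)·row0  ⇒  L[1][0]=2, U row1=(0, 1, 0, 3)
  row2 ← row2 − (1)·row0  ⇒  L[2][0]=1, U row2=(0, 2, 5, 1)
  row3 ← row3 − (1)·row0  ⇒  L[3][0]=1, U row3=(0, 3, 1, 6)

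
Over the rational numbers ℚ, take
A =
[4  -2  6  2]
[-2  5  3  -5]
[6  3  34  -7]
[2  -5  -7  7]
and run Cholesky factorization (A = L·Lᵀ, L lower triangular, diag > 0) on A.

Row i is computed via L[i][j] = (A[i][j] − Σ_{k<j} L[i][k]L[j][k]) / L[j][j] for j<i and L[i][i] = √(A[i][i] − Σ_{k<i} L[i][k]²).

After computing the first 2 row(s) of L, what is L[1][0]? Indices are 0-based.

Step 1: L[0][0] = √(4) = 2.
  L[1][0] = (-2) / L[0][0] = -1.
Step 2: L[1][1] = √(4) = 2.

L[1][0] = -1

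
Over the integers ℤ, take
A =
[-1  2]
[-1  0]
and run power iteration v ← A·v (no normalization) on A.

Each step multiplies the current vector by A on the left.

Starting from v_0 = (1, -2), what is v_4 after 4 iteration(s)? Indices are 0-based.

v_4 = (-13, -7)

v_0 = (1, -2).
v_1 = A·v_0 = (-5, -1).
v_2 = A·v_1 = (3, 5).
v_3 = A·v_2 = (7, -3).
v_4 = A·v_3 = (-13, -7).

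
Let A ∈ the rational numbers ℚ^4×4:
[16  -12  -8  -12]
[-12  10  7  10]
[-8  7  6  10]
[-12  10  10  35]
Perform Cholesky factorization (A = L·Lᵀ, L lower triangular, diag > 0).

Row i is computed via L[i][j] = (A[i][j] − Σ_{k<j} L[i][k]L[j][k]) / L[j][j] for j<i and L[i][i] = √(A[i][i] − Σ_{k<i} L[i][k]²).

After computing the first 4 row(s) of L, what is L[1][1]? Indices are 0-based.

L[1][1] = 1

Step 1: L[0][0] = √(16) = 4.
  L[1][0] = (-12) / L[0][0] = -3.
Step 2: L[1][1] = √(1) = 1.
  L[2][0] = (-8) / L[0][0] = -2.
  L[2][1] = (1) / L[1][1] = 1.
Step 3: L[2][2] = √(1) = 1.
  L[3][0] = (-12) / L[0][0] = -3.
  L[3][1] = (1) / L[1][1] = 1.
  L[3][2] = (3) / L[2][2] = 3.
Step 4: L[3][3] = √(16) = 4.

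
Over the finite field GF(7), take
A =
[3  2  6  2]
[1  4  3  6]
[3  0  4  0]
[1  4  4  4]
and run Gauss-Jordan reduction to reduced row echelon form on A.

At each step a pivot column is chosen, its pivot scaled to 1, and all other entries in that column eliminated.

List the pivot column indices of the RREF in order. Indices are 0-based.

pivot columns: 0, 1, 2, 3

pivot(0,0)=3: scale R0 → (1, 3, 2, 3)
  clear (1,0): R1 −= (1)R0 → (0, 1, 1, 3)
  clear (2,0): R2 −= (3)R0 → (0, 5, 5, 5)
  clear (3,0): R3 −= (1)R0 → (0, 1, 2, 1)
pivot(1,1)=1: scale R1 → (0, 1, 1, 3)
  clear (0,1): R0 −= (3)R1 → (1, 0, 6, 1)
  clear (2,1): R2 −= (5)R1 → (0, 0, 0, 4)
  clear (3,1): R3 −= (1)R1 → (0, 0, 1, 5)
pivot(2,2): swap R2↔R3
pivot(2,2)=1: scale R2 → (0, 0, 1, 5)
  clear (0,2): R0 −= (6)R2 → (1, 0, 0, 6)
  clear (1,2): R1 −= (1)R2 → (0, 1, 0, 5)
pivot(3,3)=4: scale R3 → (0, 0, 0, 1)
  clear (0,3): R0 −= (6)R3 → (1, 0, 0, 0)
  clear (1,3): R1 −= (5)R3 → (0, 1, 0, 0)
  clear (2,3): R2 −= (5)R3 → (0, 0, 1, 0)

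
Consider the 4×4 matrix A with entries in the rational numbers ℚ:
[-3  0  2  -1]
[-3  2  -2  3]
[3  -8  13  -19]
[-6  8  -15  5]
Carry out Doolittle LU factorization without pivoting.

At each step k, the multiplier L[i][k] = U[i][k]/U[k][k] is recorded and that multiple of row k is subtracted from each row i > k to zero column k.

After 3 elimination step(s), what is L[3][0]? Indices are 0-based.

[col 0] pivot -3
  R1 -= 1*R0 → (0, 2, -4, 4)  (L[1][0] := 1)
  R2 -= -1*R0 → (0, -8, 15, -20)  (L[2][0] := -1)
  R3 -= 2*R0 → (0, 8, -19, 7)  (L[3][0] := 2)
[col 1] pivot 2
  R2 -= -4*R1 → (0, 0, -1, -4)  (L[2][1] := -4)
  R3 -= 4*R1 → (0, 0, -3, -9)  (L[3][1] := 4)
[col 2] pivot -1
  R3 -= 3*R2 → (0, 0, 0, 3)  (L[3][2] := 3)

L[3][0] = 2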